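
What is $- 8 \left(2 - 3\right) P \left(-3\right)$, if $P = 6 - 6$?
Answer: $0$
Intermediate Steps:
$P = 0$ ($P = 6 - 6 = 0$)
$- 8 \left(2 - 3\right) P \left(-3\right) = - 8 \left(2 - 3\right) 0 \left(-3\right) = - 8 \left(\left(-1\right) 0\right) \left(-3\right) = \left(-8\right) 0 \left(-3\right) = 0 \left(-3\right) = 0$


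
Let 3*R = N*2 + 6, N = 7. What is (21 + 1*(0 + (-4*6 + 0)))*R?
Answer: -20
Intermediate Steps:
R = 20/3 (R = (7*2 + 6)/3 = (14 + 6)/3 = (⅓)*20 = 20/3 ≈ 6.6667)
(21 + 1*(0 + (-4*6 + 0)))*R = (21 + 1*(0 + (-4*6 + 0)))*(20/3) = (21 + 1*(0 + (-24 + 0)))*(20/3) = (21 + 1*(0 - 24))*(20/3) = (21 + 1*(-24))*(20/3) = (21 - 24)*(20/3) = -3*20/3 = -20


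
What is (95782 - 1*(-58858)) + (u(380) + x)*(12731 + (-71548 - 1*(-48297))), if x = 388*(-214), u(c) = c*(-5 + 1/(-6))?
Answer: 2682916640/3 ≈ 8.9431e+8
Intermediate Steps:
u(c) = -31*c/6 (u(c) = c*(-5 - 1/6) = c*(-31/6) = -31*c/6)
x = -83032
(95782 - 1*(-58858)) + (u(380) + x)*(12731 + (-71548 - 1*(-48297))) = (95782 - 1*(-58858)) + (-31/6*380 - 83032)*(12731 + (-71548 - 1*(-48297))) = (95782 + 58858) + (-5890/3 - 83032)*(12731 + (-71548 + 48297)) = 154640 - 254986*(12731 - 23251)/3 = 154640 - 254986/3*(-10520) = 154640 + 2682452720/3 = 2682916640/3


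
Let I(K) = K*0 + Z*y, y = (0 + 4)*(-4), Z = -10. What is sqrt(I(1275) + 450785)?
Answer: 3*sqrt(50105) ≈ 671.52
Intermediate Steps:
y = -16 (y = 4*(-4) = -16)
I(K) = 160 (I(K) = K*0 - 10*(-16) = 0 + 160 = 160)
sqrt(I(1275) + 450785) = sqrt(160 + 450785) = sqrt(450945) = 3*sqrt(50105)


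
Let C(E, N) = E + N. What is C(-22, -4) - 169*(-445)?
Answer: 75179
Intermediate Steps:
C(-22, -4) - 169*(-445) = (-22 - 4) - 169*(-445) = -26 + 75205 = 75179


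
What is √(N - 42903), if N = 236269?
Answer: √193366 ≈ 439.73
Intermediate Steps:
√(N - 42903) = √(236269 - 42903) = √193366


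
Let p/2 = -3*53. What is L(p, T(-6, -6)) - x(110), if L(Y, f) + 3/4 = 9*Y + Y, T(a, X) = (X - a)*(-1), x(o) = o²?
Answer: -61123/4 ≈ -15281.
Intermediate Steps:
T(a, X) = a - X
p = -318 (p = 2*(-3*53) = 2*(-159) = -318)
L(Y, f) = -¾ + 10*Y (L(Y, f) = -¾ + (9*Y + Y) = -¾ + 10*Y)
L(p, T(-6, -6)) - x(110) = (-¾ + 10*(-318)) - 1*110² = (-¾ - 3180) - 1*12100 = -12723/4 - 12100 = -61123/4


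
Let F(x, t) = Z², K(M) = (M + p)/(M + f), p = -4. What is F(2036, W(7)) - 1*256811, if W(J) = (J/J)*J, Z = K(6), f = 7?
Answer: -43401055/169 ≈ -2.5681e+5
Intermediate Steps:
K(M) = (-4 + M)/(7 + M) (K(M) = (M - 4)/(M + 7) = (-4 + M)/(7 + M))
Z = 2/13 (Z = (-4 + 6)/(7 + 6) = 2/13 ≈ 0.15385)
W(J) = J (W(J) = 1*J = J)
F(x, t) = 4/169 (F(x, t) = (2/13)² = 4/169)
F(2036, W(7)) - 1*256811 = 4/169 - 1*256811 = 4/169 - 256811 = -43401055/169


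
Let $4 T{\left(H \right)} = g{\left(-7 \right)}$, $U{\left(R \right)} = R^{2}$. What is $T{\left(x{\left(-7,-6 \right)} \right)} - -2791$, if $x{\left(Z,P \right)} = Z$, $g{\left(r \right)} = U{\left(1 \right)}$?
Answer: $\frac{11165}{4} \approx 2791.3$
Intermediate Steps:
$g{\left(r \right)} = 1$ ($g{\left(r \right)} = 1^{2} = 1$)
$T{\left(H \right)} = \frac{1}{4}$ ($T{\left(H \right)} = \frac{1}{4} \cdot 1 = \frac{1}{4}$)
$T{\left(x{\left(-7,-6 \right)} \right)} - -2791 = \frac{1}{4} - -2791 = \frac{1}{4} + 2791 = \frac{11165}{4}$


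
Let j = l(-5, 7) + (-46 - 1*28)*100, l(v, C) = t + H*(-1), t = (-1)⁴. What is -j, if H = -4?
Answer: 7395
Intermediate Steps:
t = 1
l(v, C) = 5 (l(v, C) = 1 - 4*(-1) = 1 + 4 = 5)
j = -7395 (j = 5 + (-46 - 1*28)*100 = 5 + (-46 - 28)*100 = 5 - 74*100 = 5 - 7400 = -7395)
-j = -1*(-7395) = 7395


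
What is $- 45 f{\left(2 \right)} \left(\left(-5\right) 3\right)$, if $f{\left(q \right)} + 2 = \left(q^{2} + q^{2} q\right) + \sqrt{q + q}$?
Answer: $8100$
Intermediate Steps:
$f{\left(q \right)} = -2 + q^{2} + q^{3} + \sqrt{2} \sqrt{q}$ ($f{\left(q \right)} = -2 + \left(\left(q^{2} + q^{2} q\right) + \sqrt{q + q}\right) = -2 + \left(\left(q^{2} + q^{3}\right) + \sqrt{2 q}\right) = -2 + \left(\left(q^{2} + q^{3}\right) + \sqrt{2} \sqrt{q}\right) = -2 + \left(q^{2} + q^{3} + \sqrt{2} \sqrt{q}\right) = -2 + q^{2} + q^{3} + \sqrt{2} \sqrt{q}$)
$- 45 f{\left(2 \right)} \left(\left(-5\right) 3\right) = - 45 \left(-2 + 2^{2} + 2^{3} + \sqrt{2} \sqrt{2}\right) \left(\left(-5\right) 3\right) = - 45 \left(-2 + 4 + 8 + 2\right) \left(-15\right) = - 45 \cdot 12 \left(-15\right) = - 540 \left(-15\right) = \left(-1\right) \left(-8100\right) = 8100$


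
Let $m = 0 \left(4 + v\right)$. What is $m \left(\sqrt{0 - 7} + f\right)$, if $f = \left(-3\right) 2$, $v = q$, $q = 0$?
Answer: $0$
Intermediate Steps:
$v = 0$
$f = -6$
$m = 0$ ($m = 0 \left(4 + 0\right) = 0 \cdot 4 = 0$)
$m \left(\sqrt{0 - 7} + f\right) = 0 \left(\sqrt{0 - 7} - 6\right) = 0 \left(\sqrt{-7} - 6\right) = 0 \left(i \sqrt{7} - 6\right) = 0 \left(-6 + i \sqrt{7}\right) = 0$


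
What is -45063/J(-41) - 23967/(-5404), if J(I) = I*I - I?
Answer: -4815459/221564 ≈ -21.734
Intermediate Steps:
J(I) = I² - I
-45063/J(-41) - 23967/(-5404) = -45063*(-1/(41*(-1 - 41))) - 23967/(-5404) = -45063/((-41*(-42))) - 23967*(-1/5404) = -45063/1722 + 23967/5404 = -45063*1/1722 + 23967/5404 = -15021/574 + 23967/5404 = -4815459/221564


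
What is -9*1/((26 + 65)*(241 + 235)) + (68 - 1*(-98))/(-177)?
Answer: -7192049/7666932 ≈ -0.93806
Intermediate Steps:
-9*1/((26 + 65)*(241 + 235)) + (68 - 1*(-98))/(-177) = -9/(476*91) + (68 + 98)*(-1/177) = -9/43316 + 166*(-1/177) = -9*1/43316 - 166/177 = -9/43316 - 166/177 = -7192049/7666932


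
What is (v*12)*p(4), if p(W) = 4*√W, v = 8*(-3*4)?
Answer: -9216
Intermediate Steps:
v = -96 (v = 8*(-12) = -96)
(v*12)*p(4) = (-96*12)*(4*√4) = -4608*2 = -1152*8 = -9216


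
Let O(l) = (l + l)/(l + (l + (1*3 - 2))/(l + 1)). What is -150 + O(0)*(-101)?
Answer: -150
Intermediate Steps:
O(l) = 2*l/(1 + l) (O(l) = (2*l)/(l + (l + (3 - 2))/(1 + l)) = (2*l)/(l + (l + 1)/(1 + l)) = (2*l)/(l + (1 + l)/(1 + l)) = (2*l)/(l + 1) = (2*l)/(1 + l) = 2*l/(1 + l))
-150 + O(0)*(-101) = -150 + (2*0/(1 + 0))*(-101) = -150 + (2*0/1)*(-101) = -150 + (2*0*1)*(-101) = -150 + 0*(-101) = -150 + 0 = -150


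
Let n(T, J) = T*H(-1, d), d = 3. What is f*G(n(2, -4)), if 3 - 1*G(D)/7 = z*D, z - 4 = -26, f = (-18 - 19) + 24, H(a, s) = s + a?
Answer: -8281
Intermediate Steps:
H(a, s) = a + s
f = -13 (f = -37 + 24 = -13)
z = -22 (z = 4 - 26 = -22)
n(T, J) = 2*T (n(T, J) = T*(-1 + 3) = T*2 = 2*T)
G(D) = 21 + 154*D (G(D) = 21 - (-154)*D = 21 + 154*D)
f*G(n(2, -4)) = -13*(21 + 154*(2*2)) = -13*(21 + 154*4) = -13*(21 + 616) = -13*637 = -8281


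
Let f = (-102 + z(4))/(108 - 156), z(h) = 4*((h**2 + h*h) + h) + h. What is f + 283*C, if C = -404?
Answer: -2743991/24 ≈ -1.1433e+5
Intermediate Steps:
z(h) = 5*h + 8*h**2 (z(h) = 4*((h**2 + h**2) + h) + h = 4*(2*h**2 + h) + h = 4*(h + 2*h**2) + h = (4*h + 8*h**2) + h = 5*h + 8*h**2)
f = -23/24 (f = (-102 + 4*(5 + 8*4))/(108 - 156) = (-102 + 4*(5 + 32))/(-48) = (-102 + 4*37)*(-1/48) = (-102 + 148)*(-1/48) = 46*(-1/48) = -23/24 ≈ -0.95833)
f + 283*C = -23/24 + 283*(-404) = -23/24 - 114332 = -2743991/24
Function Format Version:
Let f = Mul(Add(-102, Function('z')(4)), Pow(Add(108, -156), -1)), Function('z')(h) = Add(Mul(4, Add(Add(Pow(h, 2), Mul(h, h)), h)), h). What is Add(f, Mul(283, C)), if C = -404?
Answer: Rational(-2743991, 24) ≈ -1.1433e+5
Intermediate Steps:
Function('z')(h) = Add(Mul(5, h), Mul(8, Pow(h, 2))) (Function('z')(h) = Add(Mul(4, Add(Add(Pow(h, 2), Pow(h, 2)), h)), h) = Add(Mul(4, Add(Mul(2, Pow(h, 2)), h)), h) = Add(Mul(4, Add(h, Mul(2, Pow(h, 2)))), h) = Add(Add(Mul(4, h), Mul(8, Pow(h, 2))), h) = Add(Mul(5, h), Mul(8, Pow(h, 2))))
f = Rational(-23, 24) (f = Mul(Add(-102, Mul(4, Add(5, Mul(8, 4)))), Pow(Add(108, -156), -1)) = Mul(Add(-102, Mul(4, Add(5, 32))), Pow(-48, -1)) = Mul(Add(-102, Mul(4, 37)), Rational(-1, 48)) = Mul(Add(-102, 148), Rational(-1, 48)) = Mul(46, Rational(-1, 48)) = Rational(-23, 24) ≈ -0.95833)
Add(f, Mul(283, C)) = Add(Rational(-23, 24), Mul(283, -404)) = Add(Rational(-23, 24), -114332) = Rational(-2743991, 24)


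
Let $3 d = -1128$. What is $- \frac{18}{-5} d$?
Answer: $- \frac{6768}{5} \approx -1353.6$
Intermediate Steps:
$d = -376$ ($d = \frac{1}{3} \left(-1128\right) = -376$)
$- \frac{18}{-5} d = - \frac{18}{-5} \left(-376\right) = \left(-18\right) \left(- \frac{1}{5}\right) \left(-376\right) = \frac{18}{5} \left(-376\right) = - \frac{6768}{5}$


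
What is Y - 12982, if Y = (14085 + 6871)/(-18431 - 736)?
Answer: -248846950/19167 ≈ -12983.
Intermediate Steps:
Y = -20956/19167 (Y = 20956/(-19167) = 20956*(-1/19167) = -20956/19167 ≈ -1.0933)
Y - 12982 = -20956/19167 - 12982 = -248846950/19167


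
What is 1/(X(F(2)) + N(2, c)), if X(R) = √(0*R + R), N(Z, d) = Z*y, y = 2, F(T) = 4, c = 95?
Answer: ⅙ ≈ 0.16667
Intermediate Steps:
N(Z, d) = 2*Z (N(Z, d) = Z*2 = 2*Z)
X(R) = √R (X(R) = √(0 + R) = √R)
1/(X(F(2)) + N(2, c)) = 1/(√4 + 2*2) = 1/(2 + 4) = 1/6 = ⅙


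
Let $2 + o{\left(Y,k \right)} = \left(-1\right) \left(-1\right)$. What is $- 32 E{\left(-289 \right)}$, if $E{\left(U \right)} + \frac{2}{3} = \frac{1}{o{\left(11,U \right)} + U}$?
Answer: $\frac{9328}{435} \approx 21.444$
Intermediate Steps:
$o{\left(Y,k \right)} = -1$ ($o{\left(Y,k \right)} = -2 - -1 = -2 + 1 = -1$)
$E{\left(U \right)} = - \frac{2}{3} + \frac{1}{-1 + U}$
$- 32 E{\left(-289 \right)} = - 32 \frac{5 - -578}{3 \left(-1 - 289\right)} = - 32 \frac{5 + 578}{3 \left(-290\right)} = - 32 \cdot \frac{1}{3} \left(- \frac{1}{290}\right) 583 = \left(-32\right) \left(- \frac{583}{870}\right) = \frac{9328}{435}$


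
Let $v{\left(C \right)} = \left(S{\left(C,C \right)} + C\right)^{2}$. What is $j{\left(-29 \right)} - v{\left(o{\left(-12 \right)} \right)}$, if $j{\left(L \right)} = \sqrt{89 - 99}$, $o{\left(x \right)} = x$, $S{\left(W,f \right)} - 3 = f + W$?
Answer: $-1089 + i \sqrt{10} \approx -1089.0 + 3.1623 i$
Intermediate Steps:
$S{\left(W,f \right)} = 3 + W + f$ ($S{\left(W,f \right)} = 3 + \left(f + W\right) = 3 + \left(W + f\right) = 3 + W + f$)
$j{\left(L \right)} = i \sqrt{10}$ ($j{\left(L \right)} = \sqrt{-10} = i \sqrt{10}$)
$v{\left(C \right)} = \left(3 + 3 C\right)^{2}$ ($v{\left(C \right)} = \left(\left(3 + C + C\right) + C\right)^{2} = \left(\left(3 + 2 C\right) + C\right)^{2} = \left(3 + 3 C\right)^{2}$)
$j{\left(-29 \right)} - v{\left(o{\left(-12 \right)} \right)} = i \sqrt{10} - 9 \left(1 - 12\right)^{2} = i \sqrt{10} - 9 \left(-11\right)^{2} = i \sqrt{10} - 9 \cdot 121 = i \sqrt{10} - 1089 = -1089 + i \sqrt{10}$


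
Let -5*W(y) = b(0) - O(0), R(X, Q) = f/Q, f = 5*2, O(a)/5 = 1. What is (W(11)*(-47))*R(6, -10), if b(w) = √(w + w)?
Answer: 47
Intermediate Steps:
O(a) = 5 (O(a) = 5*1 = 5)
f = 10
R(X, Q) = 10/Q
b(w) = √2*√w (b(w) = √(2*w) = √2*√w)
W(y) = 1 (W(y) = -(√2*√0 - 1*5)/5 = -(√2*0 - 5)/5 = -(0 - 5)/5 = -⅕*(-5) = 1)
(W(11)*(-47))*R(6, -10) = (1*(-47))*(10/(-10)) = -470*(-1)/10 = -47*(-1) = 47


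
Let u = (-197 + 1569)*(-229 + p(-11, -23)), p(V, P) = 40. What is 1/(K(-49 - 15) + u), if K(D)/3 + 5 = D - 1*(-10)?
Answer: -1/259485 ≈ -3.8538e-6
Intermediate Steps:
K(D) = 15 + 3*D (K(D) = -15 + 3*(D - 1*(-10)) = -15 + 3*(D + 10) = -15 + 3*(10 + D) = -15 + (30 + 3*D) = 15 + 3*D)
u = -259308 (u = (-197 + 1569)*(-229 + 40) = 1372*(-189) = -259308)
1/(K(-49 - 15) + u) = 1/((15 + 3*(-49 - 15)) - 259308) = 1/((15 + 3*(-64)) - 259308) = 1/((15 - 192) - 259308) = 1/(-177 - 259308) = 1/(-259485) = -1/259485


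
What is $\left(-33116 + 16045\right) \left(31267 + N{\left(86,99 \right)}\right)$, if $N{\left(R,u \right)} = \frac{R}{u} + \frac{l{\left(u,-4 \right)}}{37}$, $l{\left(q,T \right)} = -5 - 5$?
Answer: $- \frac{1955196479123}{3663} \approx -5.3377 \cdot 10^{8}$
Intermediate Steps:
$l{\left(q,T \right)} = -10$ ($l{\left(q,T \right)} = -5 - 5 = -10$)
$N{\left(R,u \right)} = - \frac{10}{37} + \frac{R}{u}$ ($N{\left(R,u \right)} = \frac{R}{u} - \frac{10}{37} = - \frac{10}{37} + \frac{R}{u}$)
$\left(-33116 + 16045\right) \left(31267 + N{\left(86,99 \right)}\right) = \left(-33116 + 16045\right) \left(31267 - \left(\frac{10}{37} - \frac{86}{99}\right)\right) = - 17071 \left(31267 + \left(- \frac{10}{37} + 86 \cdot \frac{1}{99}\right)\right) = - 17071 \left(31267 + \left(- \frac{10}{37} + \frac{86}{99}\right)\right) = - 17071 \left(31267 + \frac{2192}{3663}\right) = \left(-17071\right) \frac{114533213}{3663} = - \frac{1955196479123}{3663}$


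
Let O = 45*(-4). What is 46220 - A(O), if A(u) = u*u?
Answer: 13820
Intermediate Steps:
O = -180
A(u) = u²
46220 - A(O) = 46220 - 1*(-180)² = 46220 - 1*32400 = 46220 - 32400 = 13820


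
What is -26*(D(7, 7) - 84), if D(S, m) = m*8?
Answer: 728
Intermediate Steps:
D(S, m) = 8*m
-26*(D(7, 7) - 84) = -26*(8*7 - 84) = -26*(56 - 84) = -26*(-28) = 728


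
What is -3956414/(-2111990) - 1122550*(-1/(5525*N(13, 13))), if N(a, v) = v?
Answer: 4084590477/233374895 ≈ 17.502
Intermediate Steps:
-3956414/(-2111990) - 1122550*(-1/(5525*N(13, 13))) = -3956414/(-2111990) - 1122550/((13*(-85))*65) = -3956414*(-1/2111990) - 1122550/((-1105*65)) = 1978207/1055995 - 1122550/(-71825) = 1978207/1055995 - 1122550*(-1/71825) = 1978207/1055995 + 3454/221 = 4084590477/233374895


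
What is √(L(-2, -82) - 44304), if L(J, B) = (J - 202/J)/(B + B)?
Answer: I*√297904155/82 ≈ 210.49*I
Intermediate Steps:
L(J, B) = (J - 202/J)/(2*B) (L(J, B) = (J - 202/J)/((2*B)) = (J - 202/J)*(1/(2*B)) = (J - 202/J)/(2*B))
√(L(-2, -82) - 44304) = √((½)*(-202 + (-2)²)/(-82*(-2)) - 44304) = √((½)*(-1/82)*(-½)*(-202 + 4) - 44304) = √((½)*(-1/82)*(-½)*(-198) - 44304) = √(-99/164 - 44304) = √(-7265955/164) = I*√297904155/82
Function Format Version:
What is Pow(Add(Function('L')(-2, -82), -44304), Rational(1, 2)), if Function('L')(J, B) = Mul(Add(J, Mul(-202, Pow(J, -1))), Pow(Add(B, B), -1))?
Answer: Mul(Rational(1, 82), I, Pow(297904155, Rational(1, 2))) ≈ Mul(210.49, I)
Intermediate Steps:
Function('L')(J, B) = Mul(Rational(1, 2), Pow(B, -1), Add(J, Mul(-202, Pow(J, -1)))) (Function('L')(J, B) = Mul(Add(J, Mul(-202, Pow(J, -1))), Pow(Mul(2, B), -1)) = Mul(Add(J, Mul(-202, Pow(J, -1))), Mul(Rational(1, 2), Pow(B, -1))) = Mul(Rational(1, 2), Pow(B, -1), Add(J, Mul(-202, Pow(J, -1)))))
Pow(Add(Function('L')(-2, -82), -44304), Rational(1, 2)) = Pow(Add(Mul(Rational(1, 2), Pow(-82, -1), Pow(-2, -1), Add(-202, Pow(-2, 2))), -44304), Rational(1, 2)) = Pow(Add(Mul(Rational(1, 2), Rational(-1, 82), Rational(-1, 2), Add(-202, 4)), -44304), Rational(1, 2)) = Pow(Add(Mul(Rational(1, 2), Rational(-1, 82), Rational(-1, 2), -198), -44304), Rational(1, 2)) = Pow(Add(Rational(-99, 164), -44304), Rational(1, 2)) = Pow(Rational(-7265955, 164), Rational(1, 2)) = Mul(Rational(1, 82), I, Pow(297904155, Rational(1, 2)))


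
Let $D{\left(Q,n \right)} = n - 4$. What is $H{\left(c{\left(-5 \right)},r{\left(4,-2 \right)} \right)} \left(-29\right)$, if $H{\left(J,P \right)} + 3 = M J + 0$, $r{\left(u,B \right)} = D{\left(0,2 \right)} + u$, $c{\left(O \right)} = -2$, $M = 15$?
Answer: $957$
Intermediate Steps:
$D{\left(Q,n \right)} = -4 + n$
$r{\left(u,B \right)} = -2 + u$ ($r{\left(u,B \right)} = \left(-4 + 2\right) + u = -2 + u$)
$H{\left(J,P \right)} = -3 + 15 J$ ($H{\left(J,P \right)} = -3 + \left(15 J + 0\right) = -3 + 15 J$)
$H{\left(c{\left(-5 \right)},r{\left(4,-2 \right)} \right)} \left(-29\right) = \left(-3 + 15 \left(-2\right)\right) \left(-29\right) = \left(-3 - 30\right) \left(-29\right) = \left(-33\right) \left(-29\right) = 957$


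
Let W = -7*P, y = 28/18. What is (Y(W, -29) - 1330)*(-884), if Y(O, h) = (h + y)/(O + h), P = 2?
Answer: 454785292/387 ≈ 1.1752e+6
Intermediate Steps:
y = 14/9 (y = 28*(1/18) = 14/9 ≈ 1.5556)
W = -14 (W = -7*2 = -14)
Y(O, h) = (14/9 + h)/(O + h) (Y(O, h) = (h + 14/9)/(O + h) = (14/9 + h)/(O + h))
(Y(W, -29) - 1330)*(-884) = ((14/9 - 29)/(-14 - 29) - 1330)*(-884) = (-247/9/(-43) - 1330)*(-884) = (-1/43*(-247/9) - 1330)*(-884) = (247/387 - 1330)*(-884) = -514463/387*(-884) = 454785292/387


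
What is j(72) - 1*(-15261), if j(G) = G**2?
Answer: 20445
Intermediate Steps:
j(72) - 1*(-15261) = 72**2 - 1*(-15261) = 5184 + 15261 = 20445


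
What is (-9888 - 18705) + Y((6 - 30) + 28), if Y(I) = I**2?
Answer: -28577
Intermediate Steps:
(-9888 - 18705) + Y((6 - 30) + 28) = (-9888 - 18705) + ((6 - 30) + 28)**2 = -28593 + (-24 + 28)**2 = -28593 + 4**2 = -28593 + 16 = -28577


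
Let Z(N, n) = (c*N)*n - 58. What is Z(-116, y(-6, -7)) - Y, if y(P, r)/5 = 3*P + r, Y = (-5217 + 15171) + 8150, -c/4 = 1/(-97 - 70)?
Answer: -2975054/167 ≈ -17815.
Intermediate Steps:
c = 4/167 (c = -4/(-97 - 70) = -4/(-167) = -4*(-1/167) = 4/167 ≈ 0.023952)
Y = 18104 (Y = 9954 + 8150 = 18104)
y(P, r) = 5*r + 15*P (y(P, r) = 5*(3*P + r) = 5*(r + 3*P) = 5*r + 15*P)
Z(N, n) = -58 + 4*N*n/167 (Z(N, n) = (4*N/167)*n - 58 = 4*N*n/167 - 58 = -58 + 4*N*n/167)
Z(-116, y(-6, -7)) - Y = (-58 + (4/167)*(-116)*(5*(-7) + 15*(-6))) - 1*18104 = (-58 + (4/167)*(-116)*(-35 - 90)) - 18104 = (-58 + (4/167)*(-116)*(-125)) - 18104 = (-58 + 58000/167) - 18104 = 48314/167 - 18104 = -2975054/167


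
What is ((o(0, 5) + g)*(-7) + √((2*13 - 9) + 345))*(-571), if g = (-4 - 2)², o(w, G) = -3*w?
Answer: 143892 - 571*√362 ≈ 1.3303e+5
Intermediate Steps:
g = 36 (g = (-6)² = 36)
((o(0, 5) + g)*(-7) + √((2*13 - 9) + 345))*(-571) = ((-3*0 + 36)*(-7) + √((2*13 - 9) + 345))*(-571) = ((0 + 36)*(-7) + √((26 - 9) + 345))*(-571) = (36*(-7) + √(17 + 345))*(-571) = (-252 + √362)*(-571) = 143892 - 571*√362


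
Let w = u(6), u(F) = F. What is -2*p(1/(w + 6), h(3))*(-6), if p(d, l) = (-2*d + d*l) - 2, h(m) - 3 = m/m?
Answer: -22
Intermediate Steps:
h(m) = 4 (h(m) = 3 + m/m = 3 + 1 = 4)
w = 6
p(d, l) = -2 - 2*d + d*l
-2*p(1/(w + 6), h(3))*(-6) = -2*(-2 - 2/(6 + 6) + 4/(6 + 6))*(-6) = -2*(-2 - 2/12 + 4/12)*(-6) = -2*(-2 - 2*1/12 + (1/12)*4)*(-6) = -2*(-2 - ⅙ + ⅓)*(-6) = -2*(-11/6)*(-6) = (11/3)*(-6) = -22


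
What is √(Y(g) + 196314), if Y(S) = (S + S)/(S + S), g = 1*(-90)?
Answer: √196315 ≈ 443.07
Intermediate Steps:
g = -90
Y(S) = 1 (Y(S) = (2*S)/((2*S)) = (2*S)*(1/(2*S)) = 1)
√(Y(g) + 196314) = √(1 + 196314) = √196315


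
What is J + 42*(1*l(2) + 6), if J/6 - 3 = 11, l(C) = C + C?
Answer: 504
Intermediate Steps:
l(C) = 2*C
J = 84 (J = 18 + 6*11 = 18 + 66 = 84)
J + 42*(1*l(2) + 6) = 84 + 42*(1*(2*2) + 6) = 84 + 42*(1*4 + 6) = 84 + 42*(4 + 6) = 84 + 42*10 = 84 + 420 = 504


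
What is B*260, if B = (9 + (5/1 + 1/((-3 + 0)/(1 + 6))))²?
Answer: 318500/9 ≈ 35389.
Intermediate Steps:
B = 1225/9 (B = (9 + (5*1 + 1/(-3/7)))² = (9 + (5 + 1/(-3*⅐)))² = (9 + (5 + 1/(-3/7)))² = (9 + (5 + 1*(-7/3)))² = (9 + (5 - 7/3))² = (9 + 8/3)² = (35/3)² = 1225/9 ≈ 136.11)
B*260 = (1225/9)*260 = 318500/9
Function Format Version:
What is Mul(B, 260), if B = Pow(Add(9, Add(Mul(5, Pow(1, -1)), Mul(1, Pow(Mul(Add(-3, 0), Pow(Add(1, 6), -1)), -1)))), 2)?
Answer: Rational(318500, 9) ≈ 35389.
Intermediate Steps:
B = Rational(1225, 9) (B = Pow(Add(9, Add(Mul(5, 1), Mul(1, Pow(Mul(-3, Pow(7, -1)), -1)))), 2) = Pow(Add(9, Add(5, Mul(1, Pow(Mul(-3, Rational(1, 7)), -1)))), 2) = Pow(Add(9, Add(5, Mul(1, Pow(Rational(-3, 7), -1)))), 2) = Pow(Add(9, Add(5, Mul(1, Rational(-7, 3)))), 2) = Pow(Add(9, Add(5, Rational(-7, 3))), 2) = Pow(Add(9, Rational(8, 3)), 2) = Pow(Rational(35, 3), 2) = Rational(1225, 9) ≈ 136.11)
Mul(B, 260) = Mul(Rational(1225, 9), 260) = Rational(318500, 9)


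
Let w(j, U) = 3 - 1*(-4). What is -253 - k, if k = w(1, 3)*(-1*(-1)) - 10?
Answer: -250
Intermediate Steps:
w(j, U) = 7 (w(j, U) = 3 + 4 = 7)
k = -3 (k = 7*(-1*(-1)) - 10 = 7*1 - 10 = 7 - 10 = -3)
-253 - k = -253 - 1*(-3) = -253 + 3 = -250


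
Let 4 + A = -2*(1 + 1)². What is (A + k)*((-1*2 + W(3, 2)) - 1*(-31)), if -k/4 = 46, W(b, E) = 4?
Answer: -6468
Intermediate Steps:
k = -184 (k = -4*46 = -184)
A = -12 (A = -4 - 2*(1 + 1)² = -4 - 2*2² = -4 - 2*4 = -4 - 8 = -12)
(A + k)*((-1*2 + W(3, 2)) - 1*(-31)) = (-12 - 184)*((-1*2 + 4) - 1*(-31)) = -196*((-2 + 4) + 31) = -196*(2 + 31) = -196*33 = -6468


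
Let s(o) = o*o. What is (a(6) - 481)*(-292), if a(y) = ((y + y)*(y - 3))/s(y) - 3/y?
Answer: 140306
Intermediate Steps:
s(o) = o²
a(y) = -3/y + 2*(-3 + y)/y (a(y) = ((y + y)*(y - 3))/(y²) - 3/y = ((2*y)*(-3 + y))/y² - 3/y = (2*y*(-3 + y))/y² - 3/y = 2*(-3 + y)/y - 3/y = -3/y + 2*(-3 + y)/y)
(a(6) - 481)*(-292) = ((2 - 9/6) - 481)*(-292) = ((2 - 9*⅙) - 481)*(-292) = ((2 - 3/2) - 481)*(-292) = (½ - 481)*(-292) = -961/2*(-292) = 140306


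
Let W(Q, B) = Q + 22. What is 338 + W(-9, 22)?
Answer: 351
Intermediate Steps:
W(Q, B) = 22 + Q
338 + W(-9, 22) = 338 + (22 - 9) = 338 + 13 = 351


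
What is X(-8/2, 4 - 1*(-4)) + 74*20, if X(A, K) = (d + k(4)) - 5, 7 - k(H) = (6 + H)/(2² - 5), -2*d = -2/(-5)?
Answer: 7459/5 ≈ 1491.8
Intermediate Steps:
d = -⅕ (d = -(-1)/(-5) = -(-1)*(-1)/5 = -½*⅖ = -⅕ ≈ -0.20000)
k(H) = 13 + H (k(H) = 7 - (6 + H)/(2² - 5) = 7 - (6 + H)/(4 - 5) = 7 - (6 + H)/(-1) = 7 - (6 + H)*(-1) = 7 - (-6 - H) = 7 + (6 + H) = 13 + H)
X(A, K) = 59/5 (X(A, K) = (-⅕ + (13 + 4)) - 5 = (-⅕ + 17) - 5 = 84/5 - 5 = 59/5)
X(-8/2, 4 - 1*(-4)) + 74*20 = 59/5 + 74*20 = 59/5 + 1480 = 7459/5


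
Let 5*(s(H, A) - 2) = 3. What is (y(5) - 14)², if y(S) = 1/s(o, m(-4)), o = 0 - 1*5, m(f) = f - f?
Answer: 31329/169 ≈ 185.38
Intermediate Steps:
m(f) = 0
o = -5 (o = 0 - 5 = -5)
s(H, A) = 13/5 (s(H, A) = 2 + (⅕)*3 = 2 + ⅗ = 13/5)
y(S) = 5/13 (y(S) = 1/(13/5) = 5/13)
(y(5) - 14)² = (5/13 - 14)² = (-177/13)² = 31329/169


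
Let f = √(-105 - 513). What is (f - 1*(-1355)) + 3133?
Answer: 4488 + I*√618 ≈ 4488.0 + 24.86*I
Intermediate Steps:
f = I*√618 (f = √(-618) = I*√618 ≈ 24.86*I)
(f - 1*(-1355)) + 3133 = (I*√618 - 1*(-1355)) + 3133 = (I*√618 + 1355) + 3133 = (1355 + I*√618) + 3133 = 4488 + I*√618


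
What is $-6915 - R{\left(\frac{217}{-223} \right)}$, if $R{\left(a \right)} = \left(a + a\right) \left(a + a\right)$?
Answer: $- \frac{344064391}{49729} \approx -6918.8$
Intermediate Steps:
$R{\left(a \right)} = 4 a^{2}$ ($R{\left(a \right)} = 2 a 2 a = 4 a^{2}$)
$-6915 - R{\left(\frac{217}{-223} \right)} = -6915 - 4 \left(\frac{217}{-223}\right)^{2} = -6915 - 4 \left(217 \left(- \frac{1}{223}\right)\right)^{2} = -6915 - 4 \left(- \frac{217}{223}\right)^{2} = -6915 - 4 \cdot \frac{47089}{49729} = -6915 - \frac{188356}{49729} = - \frac{344064391}{49729}$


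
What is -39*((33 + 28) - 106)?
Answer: 1755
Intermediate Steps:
-39*((33 + 28) - 106) = -39*(61 - 106) = -39*(-45) = 1755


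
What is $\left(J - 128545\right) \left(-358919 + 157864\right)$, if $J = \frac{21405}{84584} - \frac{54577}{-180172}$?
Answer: $\frac{98465414965439209065}{3809917112} \approx 2.5845 \cdot 10^{10}$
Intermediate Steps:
$J = \frac{2118230657}{3809917112}$ ($J = 21405 \cdot \frac{1}{84584} - - \frac{54577}{180172} = \frac{21405}{84584} + \frac{54577}{180172} = \frac{2118230657}{3809917112} \approx 0.55598$)
$\left(J - 128545\right) \left(-358919 + 157864\right) = \left(\frac{2118230657}{3809917112} - 128545\right) \left(-358919 + 157864\right) = \left(- \frac{489743676931383}{3809917112}\right) \left(-201055\right) = \frac{98465414965439209065}{3809917112}$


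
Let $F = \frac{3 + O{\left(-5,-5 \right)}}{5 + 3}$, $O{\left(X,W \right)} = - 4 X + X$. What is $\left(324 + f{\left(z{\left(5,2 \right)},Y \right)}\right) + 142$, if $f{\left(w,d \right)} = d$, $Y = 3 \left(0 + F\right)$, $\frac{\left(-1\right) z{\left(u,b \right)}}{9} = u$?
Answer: $\frac{1891}{4} \approx 472.75$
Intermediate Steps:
$O{\left(X,W \right)} = - 3 X$
$z{\left(u,b \right)} = - 9 u$
$F = \frac{9}{4}$ ($F = \frac{3 - -15}{5 + 3} = \frac{3 + 15}{8} = 18 \cdot \frac{1}{8} = \frac{9}{4} \approx 2.25$)
$Y = \frac{27}{4}$ ($Y = 3 \left(0 + \frac{9}{4}\right) = 3 \cdot \frac{9}{4} = \frac{27}{4} \approx 6.75$)
$\left(324 + f{\left(z{\left(5,2 \right)},Y \right)}\right) + 142 = \left(324 + \frac{27}{4}\right) + 142 = \frac{1323}{4} + 142 = \frac{1891}{4}$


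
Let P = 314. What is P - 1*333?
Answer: -19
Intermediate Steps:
P - 1*333 = 314 - 1*333 = 314 - 333 = -19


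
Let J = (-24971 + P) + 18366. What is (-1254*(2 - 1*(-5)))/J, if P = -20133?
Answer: 4389/13369 ≈ 0.32830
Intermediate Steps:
J = -26738 (J = (-24971 - 20133) + 18366 = -45104 + 18366 = -26738)
(-1254*(2 - 1*(-5)))/J = -1254*(2 - 1*(-5))/(-26738) = -1254*(2 + 5)*(-1/26738) = -1254*7*(-1/26738) = -8778*(-1/26738) = 4389/13369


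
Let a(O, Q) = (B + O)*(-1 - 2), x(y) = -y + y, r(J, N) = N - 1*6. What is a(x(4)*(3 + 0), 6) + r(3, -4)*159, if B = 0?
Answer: -1590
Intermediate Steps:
r(J, N) = -6 + N (r(J, N) = N - 6 = -6 + N)
x(y) = 0
a(O, Q) = -3*O (a(O, Q) = (0 + O)*(-1 - 2) = O*(-3) = -3*O)
a(x(4)*(3 + 0), 6) + r(3, -4)*159 = -0*(3 + 0) + (-6 - 4)*159 = -0*3 - 10*159 = -3*0 - 1590 = 0 - 1590 = -1590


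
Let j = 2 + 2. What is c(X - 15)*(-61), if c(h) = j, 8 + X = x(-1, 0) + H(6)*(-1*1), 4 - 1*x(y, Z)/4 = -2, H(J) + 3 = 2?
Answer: -244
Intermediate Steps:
H(J) = -1 (H(J) = -3 + 2 = -1)
x(y, Z) = 24 (x(y, Z) = 16 - 4*(-2) = 16 + 8 = 24)
X = 17 (X = -8 + (24 - (-1)) = -8 + (24 - 1*(-1)) = -8 + (24 + 1) = -8 + 25 = 17)
j = 4
c(h) = 4
c(X - 15)*(-61) = 4*(-61) = -244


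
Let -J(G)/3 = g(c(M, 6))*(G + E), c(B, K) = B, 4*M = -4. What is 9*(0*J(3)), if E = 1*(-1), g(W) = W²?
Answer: 0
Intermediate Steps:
M = -1 (M = (¼)*(-4) = -1)
E = -1
J(G) = 3 - 3*G (J(G) = -3*(-1)²*(G - 1) = -3*(-1 + G) = 3 - 3*G)
9*(0*J(3)) = 9*(0*(3 - 3*3)) = 9*(0*(3 - 9)) = 9*(0*(-6)) = 9*0 = 0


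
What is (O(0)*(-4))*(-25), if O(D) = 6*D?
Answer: 0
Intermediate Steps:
(O(0)*(-4))*(-25) = ((6*0)*(-4))*(-25) = (0*(-4))*(-25) = 0*(-25) = 0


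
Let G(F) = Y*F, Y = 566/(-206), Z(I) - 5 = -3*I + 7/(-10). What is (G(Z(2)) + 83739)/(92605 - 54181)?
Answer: 86255981/39576720 ≈ 2.1795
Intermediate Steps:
Z(I) = 43/10 - 3*I (Z(I) = 5 + (-3*I + 7/(-10)) = 5 + (-3*I + 7*(-⅒)) = 5 + (-3*I - 7/10) = 5 + (-7/10 - 3*I) = 43/10 - 3*I)
Y = -283/103 (Y = 566*(-1/206) = -283/103 ≈ -2.7476)
G(F) = -283*F/103
(G(Z(2)) + 83739)/(92605 - 54181) = (-283*(43/10 - 3*2)/103 + 83739)/(92605 - 54181) = (-283*(43/10 - 6)/103 + 83739)/38424 = (-283/103*(-17/10) + 83739)*(1/38424) = (4811/1030 + 83739)*(1/38424) = (86255981/1030)*(1/38424) = 86255981/39576720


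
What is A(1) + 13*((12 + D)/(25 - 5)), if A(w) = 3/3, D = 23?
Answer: 95/4 ≈ 23.750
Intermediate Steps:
A(w) = 1 (A(w) = 3*(1/3) = 1)
A(1) + 13*((12 + D)/(25 - 5)) = 1 + 13*((12 + 23)/(25 - 5)) = 1 + 13*(35/20) = 1 + 13*(35*(1/20)) = 1 + 13*(7/4) = 1 + 91/4 = 95/4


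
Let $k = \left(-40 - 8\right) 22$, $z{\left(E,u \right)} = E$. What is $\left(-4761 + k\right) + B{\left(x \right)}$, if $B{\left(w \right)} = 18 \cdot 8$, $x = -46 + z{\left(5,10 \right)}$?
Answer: $-5673$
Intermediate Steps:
$x = -41$ ($x = -46 + 5 = -41$)
$B{\left(w \right)} = 144$
$k = -1056$ ($k = \left(-48\right) 22 = -1056$)
$\left(-4761 + k\right) + B{\left(x \right)} = \left(-4761 - 1056\right) + 144 = -5817 + 144 = -5673$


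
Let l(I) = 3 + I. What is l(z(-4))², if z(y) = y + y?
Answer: 25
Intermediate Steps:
z(y) = 2*y
l(z(-4))² = (3 + 2*(-4))² = (3 - 8)² = (-5)² = 25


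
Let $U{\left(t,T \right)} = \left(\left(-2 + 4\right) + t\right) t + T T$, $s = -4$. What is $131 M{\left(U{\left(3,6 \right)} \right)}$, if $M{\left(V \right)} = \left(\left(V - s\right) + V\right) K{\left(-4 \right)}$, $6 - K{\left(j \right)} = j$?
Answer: $138860$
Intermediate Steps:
$K{\left(j \right)} = 6 - j$
$U{\left(t,T \right)} = T^{2} + t \left(2 + t\right)$ ($U{\left(t,T \right)} = \left(2 + t\right) t + T^{2} = t \left(2 + t\right) + T^{2} = T^{2} + t \left(2 + t\right)$)
$M{\left(V \right)} = 40 + 20 V$ ($M{\left(V \right)} = \left(\left(V - -4\right) + V\right) \left(6 - -4\right) = \left(\left(V + 4\right) + V\right) \left(6 + 4\right) = \left(\left(4 + V\right) + V\right) 10 = \left(4 + 2 V\right) 10 = 40 + 20 V$)
$131 M{\left(U{\left(3,6 \right)} \right)} = 131 \left(40 + 20 \left(6^{2} + 3^{2} + 2 \cdot 3\right)\right) = 131 \left(40 + 20 \left(36 + 9 + 6\right)\right) = 131 \left(40 + 20 \cdot 51\right) = 131 \left(40 + 1020\right) = 131 \cdot 1060 = 138860$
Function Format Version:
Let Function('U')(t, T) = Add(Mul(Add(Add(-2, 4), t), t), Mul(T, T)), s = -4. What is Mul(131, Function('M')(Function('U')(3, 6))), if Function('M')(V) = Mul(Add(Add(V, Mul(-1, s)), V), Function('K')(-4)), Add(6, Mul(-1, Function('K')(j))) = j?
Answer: 138860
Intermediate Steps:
Function('K')(j) = Add(6, Mul(-1, j))
Function('U')(t, T) = Add(Pow(T, 2), Mul(t, Add(2, t))) (Function('U')(t, T) = Add(Mul(Add(2, t), t), Pow(T, 2)) = Add(Mul(t, Add(2, t)), Pow(T, 2)) = Add(Pow(T, 2), Mul(t, Add(2, t))))
Function('M')(V) = Add(40, Mul(20, V)) (Function('M')(V) = Mul(Add(Add(V, Mul(-1, -4)), V), Add(6, Mul(-1, -4))) = Mul(Add(Add(V, 4), V), Add(6, 4)) = Mul(Add(Add(4, V), V), 10) = Mul(Add(4, Mul(2, V)), 10) = Add(40, Mul(20, V)))
Mul(131, Function('M')(Function('U')(3, 6))) = Mul(131, Add(40, Mul(20, Add(Pow(6, 2), Pow(3, 2), Mul(2, 3))))) = Mul(131, Add(40, Mul(20, Add(36, 9, 6)))) = Mul(131, Add(40, Mul(20, 51))) = Mul(131, Add(40, 1020)) = Mul(131, 1060) = 138860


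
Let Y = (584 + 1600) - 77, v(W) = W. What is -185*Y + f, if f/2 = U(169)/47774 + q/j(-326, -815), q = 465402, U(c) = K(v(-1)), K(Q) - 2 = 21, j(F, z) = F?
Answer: -1528815459720/3893581 ≈ -3.9265e+5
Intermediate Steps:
K(Q) = 23 (K(Q) = 2 + 21 = 23)
U(c) = 23
Y = 2107 (Y = 2184 - 77 = 2107)
f = -11117053825/3893581 (f = 2*(23/47774 + 465402/(-326)) = 2*(23*(1/47774) + 465402*(-1/326)) = 2*(23/47774 - 232701/163) = 2*(-11117053825/7787162) = -11117053825/3893581 ≈ -2855.2)
-185*Y + f = -185*2107 - 11117053825/3893581 = -389795 - 11117053825/3893581 = -1528815459720/3893581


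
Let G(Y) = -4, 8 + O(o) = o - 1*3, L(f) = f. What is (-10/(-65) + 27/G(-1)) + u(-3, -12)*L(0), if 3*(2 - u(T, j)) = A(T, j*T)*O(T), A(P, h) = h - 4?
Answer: -343/52 ≈ -6.5962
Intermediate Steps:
O(o) = -11 + o (O(o) = -8 + (o - 1*3) = -8 + (o - 3) = -8 + (-3 + o) = -11 + o)
A(P, h) = -4 + h
u(T, j) = 2 - (-11 + T)*(-4 + T*j)/3 (u(T, j) = 2 - (-4 + j*T)*(-11 + T)/3 = 2 - (-4 + T*j)*(-11 + T)/3 = 2 - (-11 + T)*(-4 + T*j)/3)
(-10/(-65) + 27/G(-1)) + u(-3, -12)*L(0) = (-10/(-65) + 27/(-4)) + (2 - (-11 - 3)*(-4 - 3*(-12))/3)*0 = (-10*(-1/65) + 27*(-¼)) + (2 - ⅓*(-14)*(-4 + 36))*0 = (2/13 - 27/4) + (2 - ⅓*(-14)*32)*0 = -343/52 + (2 + 448/3)*0 = -343/52 + (454/3)*0 = -343/52 + 0 = -343/52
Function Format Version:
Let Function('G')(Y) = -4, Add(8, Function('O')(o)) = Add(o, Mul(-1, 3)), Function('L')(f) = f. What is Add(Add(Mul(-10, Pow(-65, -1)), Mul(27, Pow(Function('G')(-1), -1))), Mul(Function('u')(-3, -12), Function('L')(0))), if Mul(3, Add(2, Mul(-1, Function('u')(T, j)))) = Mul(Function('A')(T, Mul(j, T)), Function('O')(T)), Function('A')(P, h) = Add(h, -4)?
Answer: Rational(-343, 52) ≈ -6.5962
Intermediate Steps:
Function('O')(o) = Add(-11, o) (Function('O')(o) = Add(-8, Add(o, Mul(-1, 3))) = Add(-8, Add(o, -3)) = Add(-8, Add(-3, o)) = Add(-11, o))
Function('A')(P, h) = Add(-4, h)
Function('u')(T, j) = Add(2, Mul(Rational(-1, 3), Add(-11, T), Add(-4, Mul(T, j)))) (Function('u')(T, j) = Add(2, Mul(Rational(-1, 3), Mul(Add(-4, Mul(j, T)), Add(-11, T)))) = Add(2, Mul(Rational(-1, 3), Mul(Add(-4, Mul(T, j)), Add(-11, T)))) = Add(2, Mul(Rational(-1, 3), Mul(Add(-11, T), Add(-4, Mul(T, j))))) = Add(2, Mul(Rational(-1, 3), Add(-11, T), Add(-4, Mul(T, j)))))
Add(Add(Mul(-10, Pow(-65, -1)), Mul(27, Pow(Function('G')(-1), -1))), Mul(Function('u')(-3, -12), Function('L')(0))) = Add(Add(Mul(-10, Pow(-65, -1)), Mul(27, Pow(-4, -1))), Mul(Add(2, Mul(Rational(-1, 3), Add(-11, -3), Add(-4, Mul(-3, -12)))), 0)) = Add(Add(Mul(-10, Rational(-1, 65)), Mul(27, Rational(-1, 4))), Mul(Add(2, Mul(Rational(-1, 3), -14, Add(-4, 36))), 0)) = Add(Add(Rational(2, 13), Rational(-27, 4)), Mul(Add(2, Mul(Rational(-1, 3), -14, 32)), 0)) = Add(Rational(-343, 52), Mul(Add(2, Rational(448, 3)), 0)) = Add(Rational(-343, 52), Mul(Rational(454, 3), 0)) = Add(Rational(-343, 52), 0) = Rational(-343, 52)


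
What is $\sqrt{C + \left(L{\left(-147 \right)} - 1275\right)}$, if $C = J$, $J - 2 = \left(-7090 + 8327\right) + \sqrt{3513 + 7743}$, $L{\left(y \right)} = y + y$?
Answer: $\sqrt{-330 + 2 \sqrt{2814}} \approx 14.963 i$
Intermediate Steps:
$L{\left(y \right)} = 2 y$
$J = 1239 + 2 \sqrt{2814}$ ($J = 2 + \left(\left(-7090 + 8327\right) + \sqrt{3513 + 7743}\right) = 2 + \left(1237 + \sqrt{11256}\right) = 2 + \left(1237 + 2 \sqrt{2814}\right) = 1239 + 2 \sqrt{2814} \approx 1345.1$)
$C = 1239 + 2 \sqrt{2814} \approx 1345.1$
$\sqrt{C + \left(L{\left(-147 \right)} - 1275\right)} = \sqrt{\left(1239 + 2 \sqrt{2814}\right) + \left(2 \left(-147\right) - 1275\right)} = \sqrt{\left(1239 + 2 \sqrt{2814}\right) - 1569} = \sqrt{-330 + 2 \sqrt{2814}}$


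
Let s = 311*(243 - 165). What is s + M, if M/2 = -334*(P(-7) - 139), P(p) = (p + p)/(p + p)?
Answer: 116442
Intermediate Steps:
P(p) = 1 (P(p) = (2*p)/((2*p)) = (2*p)*(1/(2*p)) = 1)
M = 92184 (M = 2*(-334*(1 - 139)) = 2*(-334*(-138)) = 2*46092 = 92184)
s = 24258 (s = 311*78 = 24258)
s + M = 24258 + 92184 = 116442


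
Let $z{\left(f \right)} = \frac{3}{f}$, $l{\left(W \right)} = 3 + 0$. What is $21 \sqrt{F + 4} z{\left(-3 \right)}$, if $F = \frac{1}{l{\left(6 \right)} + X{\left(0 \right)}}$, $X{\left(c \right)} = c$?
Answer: $- 7 \sqrt{39} \approx -43.715$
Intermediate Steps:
$l{\left(W \right)} = 3$
$F = \frac{1}{3}$ ($F = \frac{1}{3 + 0} = \frac{1}{3} \approx 0.33333$)
$21 \sqrt{F + 4} z{\left(-3 \right)} = 21 \sqrt{\frac{1}{3} + 4} \frac{3}{-3} = 21 \sqrt{\frac{13}{3}} \cdot 3 \left(- \frac{1}{3}\right) = 21 \frac{\sqrt{39}}{3} \left(-1\right) = 7 \sqrt{39} \left(-1\right) = - 7 \sqrt{39}$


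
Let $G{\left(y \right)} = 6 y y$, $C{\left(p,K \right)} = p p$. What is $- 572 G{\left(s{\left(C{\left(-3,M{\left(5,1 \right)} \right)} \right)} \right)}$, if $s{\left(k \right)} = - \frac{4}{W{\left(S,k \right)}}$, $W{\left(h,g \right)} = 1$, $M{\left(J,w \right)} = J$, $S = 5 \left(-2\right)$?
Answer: $-54912$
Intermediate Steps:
$S = -10$
$C{\left(p,K \right)} = p^{2}$
$s{\left(k \right)} = -4$ ($s{\left(k \right)} = - \frac{4}{1} = \left(-4\right) 1 = -4$)
$G{\left(y \right)} = 6 y^{2}$
$- 572 G{\left(s{\left(C{\left(-3,M{\left(5,1 \right)} \right)} \right)} \right)} = - 572 \cdot 6 \left(-4\right)^{2} = - 572 \cdot 6 \cdot 16 = \left(-572\right) 96 = -54912$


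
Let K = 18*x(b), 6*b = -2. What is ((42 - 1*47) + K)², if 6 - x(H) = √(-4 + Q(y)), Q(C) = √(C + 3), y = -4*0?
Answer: (-103 + 18*I*√(4 - √3))² ≈ 9874.2 - 5584.1*I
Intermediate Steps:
y = 0
Q(C) = √(3 + C)
b = -⅓ (b = (⅙)*(-2) = -⅓ ≈ -0.33333)
x(H) = 6 - √(-4 + √3) (x(H) = 6 - √(-4 + √(3 + 0)) = 6 - √(-4 + √3))
K = 108 - 18*√(-4 + √3) (K = 18*(6 - √(-4 + √3)) = 108 - 18*√(-4 + √3) ≈ 108.0 - 27.107*I)
((42 - 1*47) + K)² = ((42 - 1*47) + (108 - 18*√(-4 + √3)))² = ((42 - 47) + (108 - 18*√(-4 + √3)))² = (-5 + (108 - 18*√(-4 + √3)))² = (103 - 18*√(-4 + √3))²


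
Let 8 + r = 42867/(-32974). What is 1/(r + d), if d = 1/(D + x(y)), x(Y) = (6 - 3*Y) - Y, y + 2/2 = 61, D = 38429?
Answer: -1259441930/11712807531 ≈ -0.10753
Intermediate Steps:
y = 60 (y = -1 + 61 = 60)
r = -306659/32974 (r = -8 + 42867/(-32974) = -8 + 42867*(-1/32974) = -8 - 42867/32974 = -306659/32974 ≈ -9.3000)
x(Y) = 6 - 4*Y
d = 1/38195 (d = 1/(38429 + (6 - 4*60)) = 1/(38429 + (6 - 240)) = 1/(38429 - 234) = 1/38195 ≈ 2.6181e-5)
1/(r + d) = 1/(-306659/32974 + 1/38195) = 1/(-11712807531/1259441930) = -1259441930/11712807531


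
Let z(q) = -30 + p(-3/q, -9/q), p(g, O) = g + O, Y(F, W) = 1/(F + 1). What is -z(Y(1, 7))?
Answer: 54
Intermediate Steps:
Y(F, W) = 1/(1 + F)
p(g, O) = O + g
z(q) = -30 - 12/q (z(q) = -30 + (-9/q - 3/q) = -30 - 12/q)
-z(Y(1, 7)) = -(-30 - 12/(1/(1 + 1))) = -(-30 - 12/(1/2)) = -(-30 - 12/1/2) = -(-30 - 12*2) = -(-30 - 24) = -1*(-54) = 54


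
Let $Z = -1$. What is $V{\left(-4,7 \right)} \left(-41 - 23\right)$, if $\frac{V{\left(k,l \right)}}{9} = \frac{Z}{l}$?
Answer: $\frac{576}{7} \approx 82.286$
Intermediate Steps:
$V{\left(k,l \right)} = - \frac{9}{l}$ ($V{\left(k,l \right)} = 9 \left(- \frac{1}{l}\right) = - \frac{9}{l}$)
$V{\left(-4,7 \right)} \left(-41 - 23\right) = - \frac{9}{7} \left(-41 - 23\right) = \left(-9\right) \frac{1}{7} \left(-64\right) = \left(- \frac{9}{7}\right) \left(-64\right) = \frac{576}{7}$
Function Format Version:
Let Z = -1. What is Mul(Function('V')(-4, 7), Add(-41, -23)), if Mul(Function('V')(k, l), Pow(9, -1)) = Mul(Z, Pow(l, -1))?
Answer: Rational(576, 7) ≈ 82.286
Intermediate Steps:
Function('V')(k, l) = Mul(-9, Pow(l, -1)) (Function('V')(k, l) = Mul(9, Mul(-1, Pow(l, -1))) = Mul(-9, Pow(l, -1)))
Mul(Function('V')(-4, 7), Add(-41, -23)) = Mul(Mul(-9, Pow(7, -1)), Add(-41, -23)) = Mul(Mul(-9, Rational(1, 7)), -64) = Mul(Rational(-9, 7), -64) = Rational(576, 7)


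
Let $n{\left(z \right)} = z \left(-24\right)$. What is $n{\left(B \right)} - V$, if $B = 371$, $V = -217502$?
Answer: $208598$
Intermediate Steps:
$n{\left(z \right)} = - 24 z$
$n{\left(B \right)} - V = \left(-24\right) 371 - -217502 = -8904 + 217502 = 208598$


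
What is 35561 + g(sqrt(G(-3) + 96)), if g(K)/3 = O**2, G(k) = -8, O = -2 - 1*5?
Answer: 35708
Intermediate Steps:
O = -7 (O = -2 - 5 = -7)
g(K) = 147 (g(K) = 3*(-7)**2 = 3*49 = 147)
35561 + g(sqrt(G(-3) + 96)) = 35561 + 147 = 35708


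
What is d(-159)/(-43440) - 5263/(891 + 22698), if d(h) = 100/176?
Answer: -670671827/3005804736 ≈ -0.22313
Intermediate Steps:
d(h) = 25/44 (d(h) = 100*(1/176) = 25/44)
d(-159)/(-43440) - 5263/(891 + 22698) = (25/44)/(-43440) - 5263/(891 + 22698) = (25/44)*(-1/43440) - 5263/23589 = -5/382272 - 5263*1/23589 = -5/382272 - 5263/23589 = -670671827/3005804736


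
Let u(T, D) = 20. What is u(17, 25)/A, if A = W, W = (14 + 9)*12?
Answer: 5/69 ≈ 0.072464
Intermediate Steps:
W = 276 (W = 23*12 = 276)
A = 276
u(17, 25)/A = 20/276 = 20*(1/276) = 5/69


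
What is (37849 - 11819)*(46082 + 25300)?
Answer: 1858073460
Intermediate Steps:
(37849 - 11819)*(46082 + 25300) = 26030*71382 = 1858073460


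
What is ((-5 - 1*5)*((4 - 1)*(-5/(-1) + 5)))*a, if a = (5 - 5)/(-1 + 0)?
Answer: 0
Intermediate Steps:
a = 0 (a = 0/(-1) = 0*(-1) = 0)
((-5 - 1*5)*((4 - 1)*(-5/(-1) + 5)))*a = ((-5 - 1*5)*((4 - 1)*(-5/(-1) + 5)))*0 = ((-5 - 5)*(3*(-5*(-1) + 5)))*0 = -30*(5 + 5)*0 = -30*10*0 = -10*30*0 = -300*0 = 0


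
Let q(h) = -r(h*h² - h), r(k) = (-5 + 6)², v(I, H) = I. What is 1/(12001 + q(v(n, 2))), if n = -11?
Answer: 1/12000 ≈ 8.3333e-5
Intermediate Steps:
r(k) = 1 (r(k) = 1² = 1)
q(h) = -1 (q(h) = -1*1 = -1)
1/(12001 + q(v(n, 2))) = 1/(12001 - 1) = 1/12000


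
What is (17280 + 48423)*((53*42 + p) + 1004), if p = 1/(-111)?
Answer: 7852143629/37 ≈ 2.1222e+8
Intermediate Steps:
p = -1/111 ≈ -0.0090090
(17280 + 48423)*((53*42 + p) + 1004) = (17280 + 48423)*((53*42 - 1/111) + 1004) = 65703*((2226 - 1/111) + 1004) = 65703*(247085/111 + 1004) = 65703*(358529/111) = 7852143629/37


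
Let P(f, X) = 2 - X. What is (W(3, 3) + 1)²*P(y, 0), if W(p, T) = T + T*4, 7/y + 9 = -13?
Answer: 512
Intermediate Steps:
y = -7/22 (y = 7/(-9 - 13) = 7/(-22) = 7*(-1/22) = -7/22 ≈ -0.31818)
W(p, T) = 5*T (W(p, T) = T + 4*T = 5*T)
(W(3, 3) + 1)²*P(y, 0) = (5*3 + 1)²*(2 - 1*0) = (15 + 1)²*(2 + 0) = 16²*2 = 256*2 = 512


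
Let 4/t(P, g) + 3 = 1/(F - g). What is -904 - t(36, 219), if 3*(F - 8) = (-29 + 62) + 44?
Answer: -1508360/1671 ≈ -902.67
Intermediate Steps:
F = 101/3 (F = 8 + ((-29 + 62) + 44)/3 = 8 + (33 + 44)/3 = 8 + (1/3)*77 = 8 + 77/3 = 101/3 ≈ 33.667)
t(P, g) = 4/(-3 + 1/(101/3 - g))
-904 - t(36, 219) = -904 - 4*(101 - 3*219)/(3*(-100 + 3*219)) = -904 - 4*(101 - 657)/(3*(-100 + 657)) = -904 - 4*(-556)/(3*557) = -904 - 1*(-2224/1671) = -904 + 2224/1671 = -1508360/1671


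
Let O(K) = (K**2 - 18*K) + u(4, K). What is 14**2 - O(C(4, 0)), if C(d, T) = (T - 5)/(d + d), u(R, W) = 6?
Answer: 11415/64 ≈ 178.36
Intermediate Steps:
C(d, T) = (-5 + T)/(2*d) (C(d, T) = (-5 + T)/((2*d)) = (-5 + T)*(1/(2*d)) = (-5 + T)/(2*d))
O(K) = 6 + K**2 - 18*K (O(K) = (K**2 - 18*K) + 6 = 6 + K**2 - 18*K)
14**2 - O(C(4, 0)) = 14**2 - (6 + ((1/2)*(-5 + 0)/4)**2 - 9*(-5 + 0)/4) = 196 - (6 + ((1/2)*(1/4)*(-5))**2 - 9*(-5)/4) = 196 - (6 + (-5/8)**2 - 18*(-5/8)) = 196 - (6 + 25/64 + 45/4) = 196 - 1*1129/64 = 196 - 1129/64 = 11415/64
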